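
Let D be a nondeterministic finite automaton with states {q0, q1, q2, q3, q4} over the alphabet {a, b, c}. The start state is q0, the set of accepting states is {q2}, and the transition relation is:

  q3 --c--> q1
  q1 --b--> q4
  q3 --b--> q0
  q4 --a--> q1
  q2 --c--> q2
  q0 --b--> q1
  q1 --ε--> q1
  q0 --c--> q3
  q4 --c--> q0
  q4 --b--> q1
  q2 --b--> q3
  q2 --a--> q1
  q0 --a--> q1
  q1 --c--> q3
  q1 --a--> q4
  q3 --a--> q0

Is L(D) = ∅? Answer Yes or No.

Yes

The states reachable from the start state are {q0, q1, q3, q4}.
None of the accepting states {q2} is reachable, so no string is accepted and L(D) = ∅.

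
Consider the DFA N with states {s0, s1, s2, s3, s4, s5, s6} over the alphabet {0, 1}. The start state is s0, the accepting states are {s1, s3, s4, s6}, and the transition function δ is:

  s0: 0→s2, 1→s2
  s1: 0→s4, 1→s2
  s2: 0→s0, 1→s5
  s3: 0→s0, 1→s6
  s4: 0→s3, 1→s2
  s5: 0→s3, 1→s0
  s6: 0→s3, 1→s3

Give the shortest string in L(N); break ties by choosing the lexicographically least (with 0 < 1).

A breadth-first search from s0 reaches an accepting state first via the path s0 → s2 → s5 → s3 on input 010.
No string of length < 3 is accepted (BFS exhausts all shorter strings without reaching an accepting state), and 010 is the lexicographically least accepting string of length 3.

010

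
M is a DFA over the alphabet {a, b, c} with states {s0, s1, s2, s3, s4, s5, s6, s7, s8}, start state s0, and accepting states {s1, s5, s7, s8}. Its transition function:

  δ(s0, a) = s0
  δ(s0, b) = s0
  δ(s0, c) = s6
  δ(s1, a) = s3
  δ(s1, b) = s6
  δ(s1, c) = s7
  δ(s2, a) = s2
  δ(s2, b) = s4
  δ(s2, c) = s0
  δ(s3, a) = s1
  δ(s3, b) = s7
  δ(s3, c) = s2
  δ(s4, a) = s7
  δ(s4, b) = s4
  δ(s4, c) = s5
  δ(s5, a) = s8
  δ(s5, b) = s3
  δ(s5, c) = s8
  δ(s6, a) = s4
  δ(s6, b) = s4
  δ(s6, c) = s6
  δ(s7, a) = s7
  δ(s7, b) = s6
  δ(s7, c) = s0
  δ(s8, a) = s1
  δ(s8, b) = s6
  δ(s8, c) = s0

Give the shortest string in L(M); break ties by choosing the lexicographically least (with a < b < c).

A breadth-first search from s0 reaches an accepting state first via the path s0 → s6 → s4 → s7 on input caa.
No string of length < 3 is accepted (BFS exhausts all shorter strings without reaching an accepting state), and caa is the lexicographically least accepting string of length 3.

caa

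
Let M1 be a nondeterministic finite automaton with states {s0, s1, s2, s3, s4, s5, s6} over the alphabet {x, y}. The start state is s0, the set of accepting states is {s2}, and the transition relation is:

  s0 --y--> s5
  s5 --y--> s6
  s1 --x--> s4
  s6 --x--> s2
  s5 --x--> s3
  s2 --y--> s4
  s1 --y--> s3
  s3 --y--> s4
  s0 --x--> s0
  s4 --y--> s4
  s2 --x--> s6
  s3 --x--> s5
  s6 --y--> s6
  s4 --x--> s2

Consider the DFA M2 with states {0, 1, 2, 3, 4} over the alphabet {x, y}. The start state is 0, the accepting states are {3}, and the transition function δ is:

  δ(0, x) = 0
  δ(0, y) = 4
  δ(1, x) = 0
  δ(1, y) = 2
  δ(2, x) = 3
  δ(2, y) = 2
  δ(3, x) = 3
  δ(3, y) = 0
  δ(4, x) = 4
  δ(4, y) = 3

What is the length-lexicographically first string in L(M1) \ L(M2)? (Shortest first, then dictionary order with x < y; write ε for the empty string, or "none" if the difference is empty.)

yyyx

The string yyyx is accepted by M1 but not by M2.
No shorter string lies in the difference, and yyyx is the lexicographically first length-4 string in L(M1) \ L(M2).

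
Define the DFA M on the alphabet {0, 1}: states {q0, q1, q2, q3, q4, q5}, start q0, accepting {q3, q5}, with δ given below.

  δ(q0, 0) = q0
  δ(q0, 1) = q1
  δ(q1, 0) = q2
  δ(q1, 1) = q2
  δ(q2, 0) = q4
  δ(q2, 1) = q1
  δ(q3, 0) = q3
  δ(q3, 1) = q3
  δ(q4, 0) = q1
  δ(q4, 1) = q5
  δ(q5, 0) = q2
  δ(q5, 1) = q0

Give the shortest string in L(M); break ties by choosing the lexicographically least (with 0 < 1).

1001

A breadth-first search from q0 reaches an accepting state first via the path q0 → q1 → q2 → q4 → q5 on input 1001.
No string of length < 4 is accepted (BFS exhausts all shorter strings without reaching an accepting state), and 1001 is the lexicographically least accepting string of length 4.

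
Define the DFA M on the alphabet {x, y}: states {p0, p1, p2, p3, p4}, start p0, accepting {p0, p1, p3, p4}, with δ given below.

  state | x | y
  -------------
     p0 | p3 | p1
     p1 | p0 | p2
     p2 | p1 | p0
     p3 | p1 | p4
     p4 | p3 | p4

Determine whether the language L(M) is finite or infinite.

State p0 is reachable from the start and can reach an accepting state, and it lies on the cycle p0 → p1 → p0.
Traversing that cycle any number of times yields accepted strings of unbounded length, so the language is infinite.

infinite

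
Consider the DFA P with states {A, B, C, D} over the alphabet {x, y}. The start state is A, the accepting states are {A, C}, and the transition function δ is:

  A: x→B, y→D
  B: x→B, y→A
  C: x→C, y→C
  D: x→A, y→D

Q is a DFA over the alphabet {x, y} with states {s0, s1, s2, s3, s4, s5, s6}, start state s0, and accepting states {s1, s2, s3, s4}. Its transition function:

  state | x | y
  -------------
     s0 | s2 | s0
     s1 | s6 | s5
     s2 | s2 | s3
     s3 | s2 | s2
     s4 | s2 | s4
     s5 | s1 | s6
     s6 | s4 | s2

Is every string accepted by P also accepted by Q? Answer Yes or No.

No

The empty string ε is in L(P) but not in L(Q).
So L(P) ⊄ L(Q).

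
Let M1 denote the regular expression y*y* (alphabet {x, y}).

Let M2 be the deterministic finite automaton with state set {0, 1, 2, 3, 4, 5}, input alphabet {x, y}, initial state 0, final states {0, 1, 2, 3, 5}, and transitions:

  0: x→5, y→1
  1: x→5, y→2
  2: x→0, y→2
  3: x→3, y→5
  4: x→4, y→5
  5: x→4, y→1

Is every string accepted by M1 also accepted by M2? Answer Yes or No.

Converting the expression M1 to a DFA (subset construction, then merging equivalent states) gives the minimal DFA with states {r0, r1}, start state r0, accepting states {r0} and transitions r0: x→r1, y→r0; r1: x→r1, y→r1.
Exploring the product automaton M1 × M2 from the start pair (r0, 0), following both machines on each input symbol, reaches 8 state pairs: (r0, 0), (r1, 5), (r0, 1), (r1, 4), (r1, 1), (r0, 2), (r1, 2), (r1, 0).
M1 accepts in {r0} and M2 accepts in {0, 1, 2, 3, 5}. The reachable pairs whose M1-component is accepting are (r0, 0), (r0, 1), (r0, 2); in each of them the M2-component is accepting too, so the product for L(M1) \ L(M2) (M1-component accepting, M2-component rejecting) has no reachable accepting pair and the difference is empty.
Hence every string in L(M1) is also in L(M2).

Yes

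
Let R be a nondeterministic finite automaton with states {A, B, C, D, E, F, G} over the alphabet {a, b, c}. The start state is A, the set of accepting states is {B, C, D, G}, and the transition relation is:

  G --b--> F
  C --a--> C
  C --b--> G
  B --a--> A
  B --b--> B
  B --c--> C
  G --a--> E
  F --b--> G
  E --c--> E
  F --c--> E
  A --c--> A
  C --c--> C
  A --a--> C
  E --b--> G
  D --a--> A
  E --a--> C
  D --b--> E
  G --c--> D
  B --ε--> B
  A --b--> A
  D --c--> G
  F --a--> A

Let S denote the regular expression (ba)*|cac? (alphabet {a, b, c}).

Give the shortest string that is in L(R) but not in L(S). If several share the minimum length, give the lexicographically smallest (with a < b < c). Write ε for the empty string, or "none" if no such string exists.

The string a is accepted by R but not by S.
No shorter string lies in the difference, and a is the lexicographically first length-1 string in L(R) \ L(S).

a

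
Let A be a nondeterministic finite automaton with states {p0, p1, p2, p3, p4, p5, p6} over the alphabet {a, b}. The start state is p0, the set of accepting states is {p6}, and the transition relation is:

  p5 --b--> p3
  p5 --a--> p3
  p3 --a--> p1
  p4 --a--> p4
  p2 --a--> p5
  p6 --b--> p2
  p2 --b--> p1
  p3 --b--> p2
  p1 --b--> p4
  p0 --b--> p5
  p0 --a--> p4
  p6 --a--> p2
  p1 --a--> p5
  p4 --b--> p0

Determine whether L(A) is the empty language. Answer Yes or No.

Yes

The states reachable from the start state are {p0, p1, p2, p3, p4, p5}.
None of the accepting states {p6} is reachable, so no string is accepted and L(A) = ∅.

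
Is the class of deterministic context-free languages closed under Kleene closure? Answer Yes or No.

No

L = {c aⁿbⁿ : n≥0} ∪ {cc aⁿb²ⁿ : n≥0} is a DCFL (the number of leading c's fixes which ratio the DPDA checks), but L* is not. Every word of L starts with c, so in a factorisation of the string cc aⁱbʲ (i≥1) into words of L each factor begins at one of the two c's: either the whole string is a single word of L (forcing j = 2i), or it splits as c · (c aⁱbʲ) with c ∈ L (take n = 0) and c aⁱbʲ ∈ L (forcing j = i). Thus L* ∩ cca⁺b* = {cc aⁿbⁿ : n≥1} ∪ {cc aⁿb²ⁿ : n≥1}. A DPDA for L* would give one for this intersection with a regular set, and, started from its configuration after reading cc, one for {aⁿbⁿ : n≥1} ∪ {aⁿb²ⁿ : n≥1}, which no deterministic PDA accepts (a DPDA for it would have a single run on aⁿb²ⁿ, accepting after the prefix aⁿbⁿ and accepting again after n more b's; an ordinary PDA that simulates it on a's and b's and, at any moment when it is accepting, may switch to reading only a fresh letter d while feeding each d to the simulation as a b, would accept aⁱbʲdᵏ (k≥1) exactly when both aⁱbʲ and aⁱbʲ⁺ᵏ are in the language, i.e. its language intersected with the regular set a*b*d⁺ would be exactly {aⁿbⁿdⁿ : n≥1} — impossible, since context-free languages are closed under intersection with regular sets and {aⁿbⁿdⁿ} is not context-free). So L* is not a DCFL.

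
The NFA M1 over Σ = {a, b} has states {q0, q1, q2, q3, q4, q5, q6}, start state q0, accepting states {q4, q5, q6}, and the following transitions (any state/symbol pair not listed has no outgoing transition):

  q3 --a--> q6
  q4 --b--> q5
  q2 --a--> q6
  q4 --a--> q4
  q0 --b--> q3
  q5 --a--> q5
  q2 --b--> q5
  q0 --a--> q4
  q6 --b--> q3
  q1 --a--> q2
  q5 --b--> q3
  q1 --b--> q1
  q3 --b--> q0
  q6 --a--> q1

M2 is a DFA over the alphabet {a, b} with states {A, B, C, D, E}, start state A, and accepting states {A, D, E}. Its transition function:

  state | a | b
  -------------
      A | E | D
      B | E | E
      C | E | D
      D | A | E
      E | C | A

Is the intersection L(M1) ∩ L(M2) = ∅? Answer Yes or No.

No

The string a is accepted by both M1 and M2.
Hence L(M1) ∩ L(M2) ≠ ∅.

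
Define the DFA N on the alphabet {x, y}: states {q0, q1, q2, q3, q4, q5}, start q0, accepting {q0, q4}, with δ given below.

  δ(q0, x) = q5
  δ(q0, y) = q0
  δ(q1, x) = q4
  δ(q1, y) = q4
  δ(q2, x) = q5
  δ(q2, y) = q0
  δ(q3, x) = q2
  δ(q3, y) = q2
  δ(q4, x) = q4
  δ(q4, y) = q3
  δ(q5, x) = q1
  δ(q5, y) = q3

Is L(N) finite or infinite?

infinite

State q0 is reachable from the start and can reach an accepting state, and it lies on the cycle q0 → q0.
Traversing that cycle any number of times yields accepted strings of unbounded length, so the language is infinite.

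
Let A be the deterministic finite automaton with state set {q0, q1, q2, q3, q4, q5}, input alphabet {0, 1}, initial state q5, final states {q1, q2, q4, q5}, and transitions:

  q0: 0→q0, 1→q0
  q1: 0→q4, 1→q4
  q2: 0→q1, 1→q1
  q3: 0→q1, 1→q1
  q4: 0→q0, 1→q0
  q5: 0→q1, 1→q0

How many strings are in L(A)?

4

The useful subgraph on states {q1, q4, q5} is acyclic, so L(A) is finite; the longest accepting path visits 3 useful states, giving maximum string length 2.
Counting accepting paths from q5 by length: 1 of length 0, 1 of length 1, 2 of length 2. Total 4.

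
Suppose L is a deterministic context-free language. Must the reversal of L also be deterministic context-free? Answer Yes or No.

No

L = {c bⁿaⁿ : n≥0} ∪ {d b²ⁿaⁿ : n≥0} is a DCFL: the first symbol tells a deterministic PDA whether to pop one or two b's per a. Its reversal Lᴿ = {aⁿbⁿ c : n≥0} ∪ {aⁿb²ⁿ d : n≥0} is not. DCFLs are closed under right quotient by regular languages, and Lᴿ/{c, d} = {aⁿbⁿ : n≥0} ∪ {aⁿb²ⁿ : n≥0} — the standard context-free language accepted by no deterministic PDA (intuitively the machine would have to commit to a b-to-a ratio before the distinguishing marker arrives; formally, a DPDA for it would have a single run on aⁿb²ⁿ, accepting after the prefix aⁿbⁿ and accepting again after n more b's; an ordinary PDA that simulates it on a's and b's and, at any moment when it is accepting, may switch to reading only a fresh letter e while feeding each e to the simulation as a b, would accept aⁱbʲeᵏ (k≥1) exactly when both aⁱbʲ and aⁱbʲ⁺ᵏ are in the language, i.e. its language intersected with the regular set a*b*e⁺ would be exactly {aⁿbⁿeⁿ : n≥1} — impossible, since context-free languages are closed under intersection with regular sets and {aⁿbⁿeⁿ} is not context-free). So Lᴿ cannot be a DCFL.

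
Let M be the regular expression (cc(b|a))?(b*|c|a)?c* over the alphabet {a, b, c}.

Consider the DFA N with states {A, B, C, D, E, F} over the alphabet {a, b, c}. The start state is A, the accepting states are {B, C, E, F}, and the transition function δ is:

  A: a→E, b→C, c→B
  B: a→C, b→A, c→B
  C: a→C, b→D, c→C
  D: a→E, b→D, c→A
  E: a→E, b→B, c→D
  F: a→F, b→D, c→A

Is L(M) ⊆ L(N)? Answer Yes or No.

The empty string ε is in L(M) but not in L(N).
So L(M) ⊄ L(N).

No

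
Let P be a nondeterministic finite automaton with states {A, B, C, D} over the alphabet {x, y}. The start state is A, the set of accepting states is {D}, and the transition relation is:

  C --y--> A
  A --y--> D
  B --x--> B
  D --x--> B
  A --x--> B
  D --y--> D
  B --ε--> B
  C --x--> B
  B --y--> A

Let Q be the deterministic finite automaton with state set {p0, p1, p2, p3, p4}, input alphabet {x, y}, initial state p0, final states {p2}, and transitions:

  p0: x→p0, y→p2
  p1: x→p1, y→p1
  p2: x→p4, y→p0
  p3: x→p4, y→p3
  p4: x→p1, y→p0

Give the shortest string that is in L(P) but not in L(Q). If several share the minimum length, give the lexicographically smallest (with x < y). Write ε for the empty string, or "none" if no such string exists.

yy

The string yy is accepted by P but not by Q.
No shorter string lies in the difference, and yy is the lexicographically first length-2 string in L(P) \ L(Q).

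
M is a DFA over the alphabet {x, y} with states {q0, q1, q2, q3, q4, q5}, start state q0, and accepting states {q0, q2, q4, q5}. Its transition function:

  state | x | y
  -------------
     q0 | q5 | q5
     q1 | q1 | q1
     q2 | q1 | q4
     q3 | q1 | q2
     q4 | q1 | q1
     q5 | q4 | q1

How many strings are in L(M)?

5

The useful subgraph on states {q0, q4, q5} is acyclic, so L(M) is finite; the longest accepting path visits 3 useful states, giving maximum string length 2.
Counting accepting paths from q0 by length: 1 of length 0, 2 of length 1, 2 of length 2. Total 5.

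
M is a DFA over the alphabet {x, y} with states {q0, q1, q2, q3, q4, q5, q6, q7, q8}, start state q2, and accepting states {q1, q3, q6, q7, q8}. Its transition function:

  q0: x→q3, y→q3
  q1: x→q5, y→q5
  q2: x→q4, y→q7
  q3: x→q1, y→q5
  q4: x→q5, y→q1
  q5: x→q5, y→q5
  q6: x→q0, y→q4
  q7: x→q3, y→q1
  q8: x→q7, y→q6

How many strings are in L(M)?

5

The useful subgraph on states {q1, q2, q3, q4, q7} is acyclic, so L(M) is finite; the longest accepting path visits 4 useful states, giving maximum string length 3.
Counting accepting paths from q2 by length: 1 of length 1, 3 of length 2, 1 of length 3. Total 5.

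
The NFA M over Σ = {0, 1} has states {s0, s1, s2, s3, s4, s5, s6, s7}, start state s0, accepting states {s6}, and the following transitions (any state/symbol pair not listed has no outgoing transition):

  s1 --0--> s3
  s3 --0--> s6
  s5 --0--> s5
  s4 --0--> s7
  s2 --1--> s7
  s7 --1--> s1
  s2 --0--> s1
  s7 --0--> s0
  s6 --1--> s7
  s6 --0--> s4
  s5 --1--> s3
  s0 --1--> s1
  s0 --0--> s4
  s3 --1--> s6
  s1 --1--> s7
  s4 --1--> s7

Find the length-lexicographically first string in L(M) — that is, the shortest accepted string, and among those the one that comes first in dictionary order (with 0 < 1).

A breadth-first search from s0 reaches an accepting state first via the path s0 → s1 → s3 → s6 on input 100.
No string of length < 3 is accepted (BFS exhausts all shorter strings without reaching an accepting state), and 100 is the lexicographically least accepting string of length 3.

100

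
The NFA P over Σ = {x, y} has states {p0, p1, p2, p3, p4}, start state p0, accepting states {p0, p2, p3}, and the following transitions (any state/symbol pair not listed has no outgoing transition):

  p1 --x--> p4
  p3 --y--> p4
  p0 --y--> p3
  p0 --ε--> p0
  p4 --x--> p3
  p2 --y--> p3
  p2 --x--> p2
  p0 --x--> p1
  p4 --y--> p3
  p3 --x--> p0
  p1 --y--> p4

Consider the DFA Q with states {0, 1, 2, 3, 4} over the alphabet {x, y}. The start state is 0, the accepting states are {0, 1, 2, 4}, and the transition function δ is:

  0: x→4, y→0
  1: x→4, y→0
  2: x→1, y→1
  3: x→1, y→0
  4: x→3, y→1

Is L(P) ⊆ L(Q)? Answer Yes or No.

No

The string xyxx is in L(P) but not in L(Q).
So L(P) ⊄ L(Q).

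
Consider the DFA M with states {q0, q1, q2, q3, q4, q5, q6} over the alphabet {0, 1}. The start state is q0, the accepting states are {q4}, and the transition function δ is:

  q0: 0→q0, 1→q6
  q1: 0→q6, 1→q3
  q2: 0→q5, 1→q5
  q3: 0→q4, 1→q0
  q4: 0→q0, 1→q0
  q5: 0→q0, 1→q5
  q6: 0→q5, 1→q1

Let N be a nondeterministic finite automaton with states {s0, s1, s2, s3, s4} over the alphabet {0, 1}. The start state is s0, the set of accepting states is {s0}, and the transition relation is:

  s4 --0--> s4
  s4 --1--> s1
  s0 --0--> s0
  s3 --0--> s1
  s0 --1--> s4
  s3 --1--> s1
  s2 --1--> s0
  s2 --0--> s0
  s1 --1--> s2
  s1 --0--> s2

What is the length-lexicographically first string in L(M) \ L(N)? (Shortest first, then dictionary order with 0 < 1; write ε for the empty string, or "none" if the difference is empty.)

110110

The string 110110 is accepted by M but not by N.
No shorter string lies in the difference, and 110110 is the lexicographically first length-6 string in L(M) \ L(N).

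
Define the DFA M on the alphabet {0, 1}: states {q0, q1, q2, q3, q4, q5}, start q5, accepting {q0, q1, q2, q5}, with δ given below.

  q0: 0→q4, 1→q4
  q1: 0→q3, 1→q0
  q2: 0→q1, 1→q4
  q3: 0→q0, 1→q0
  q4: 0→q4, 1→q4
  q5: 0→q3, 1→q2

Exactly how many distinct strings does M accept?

8

The useful subgraph on states {q0, q1, q2, q3, q5} is acyclic, so L(M) is finite; the longest accepting path visits 5 useful states, giving maximum string length 4.
Counting accepting paths from q5 by length: 1 of length 0, 1 of length 1, 3 of length 2, 1 of length 3, 2 of length 4. Total 8.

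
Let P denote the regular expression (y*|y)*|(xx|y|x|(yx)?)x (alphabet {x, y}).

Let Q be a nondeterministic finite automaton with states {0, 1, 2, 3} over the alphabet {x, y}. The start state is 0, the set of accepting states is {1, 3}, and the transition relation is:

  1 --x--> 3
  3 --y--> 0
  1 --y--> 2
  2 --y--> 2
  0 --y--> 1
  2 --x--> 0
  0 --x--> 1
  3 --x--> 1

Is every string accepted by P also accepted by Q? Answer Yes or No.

The empty string ε is in L(P) but not in L(Q).
So L(P) ⊄ L(Q).

No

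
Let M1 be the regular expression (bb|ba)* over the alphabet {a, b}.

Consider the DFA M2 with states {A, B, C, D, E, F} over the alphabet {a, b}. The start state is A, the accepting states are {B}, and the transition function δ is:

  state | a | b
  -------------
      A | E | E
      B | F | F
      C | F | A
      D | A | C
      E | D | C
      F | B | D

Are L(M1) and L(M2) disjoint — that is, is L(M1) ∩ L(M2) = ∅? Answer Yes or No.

Converting the expression M1 to a DFA (subset construction, then merging equivalent states) gives the minimal DFA with states {r0, r1, r2}, start state r0, accepting states {r0} and transitions r0: a→r1, b→r2; r1: a→r1, b→r1; r2: a→r0, b→r0.
Exploring the product automaton M1 × M2 from the start pair (r0, A), following both machines on each input symbol, reaches 15 state pairs: (r0, A), (r1, E), (r2, E), (r1, D), (r1, C), (r0, D), (r0, C), (r1, A), (r1, F), (r2, C), (r2, A), (r1, B), (r0, F), (r0, E), (r2, D).
M1 accepts in {r0} and M2 accepts in {B}; no reachable pair has both components accepting, so no string drives both machines to acceptance simultaneously and L(M1) ∩ L(M2) = ∅.
So no string is accepted by both, and the intersection is empty.

Yes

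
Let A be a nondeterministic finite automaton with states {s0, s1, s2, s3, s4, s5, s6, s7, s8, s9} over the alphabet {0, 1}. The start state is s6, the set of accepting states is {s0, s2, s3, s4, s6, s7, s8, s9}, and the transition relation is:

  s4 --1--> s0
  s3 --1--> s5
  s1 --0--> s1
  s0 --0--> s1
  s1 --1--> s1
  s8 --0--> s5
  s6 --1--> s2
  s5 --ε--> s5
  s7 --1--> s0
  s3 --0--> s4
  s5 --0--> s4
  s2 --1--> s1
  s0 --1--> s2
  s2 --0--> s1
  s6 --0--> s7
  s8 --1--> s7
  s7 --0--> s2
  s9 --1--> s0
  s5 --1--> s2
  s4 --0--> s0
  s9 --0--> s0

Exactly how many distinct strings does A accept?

6

The useful subgraph on states {s0, s2, s6, s7} is acyclic, so L(A) is finite; the longest accepting path visits 4 useful states, giving maximum string length 3.
Counting accepting paths from s6 by length: 1 of length 0, 2 of length 1, 2 of length 2, 1 of length 3. Total 6.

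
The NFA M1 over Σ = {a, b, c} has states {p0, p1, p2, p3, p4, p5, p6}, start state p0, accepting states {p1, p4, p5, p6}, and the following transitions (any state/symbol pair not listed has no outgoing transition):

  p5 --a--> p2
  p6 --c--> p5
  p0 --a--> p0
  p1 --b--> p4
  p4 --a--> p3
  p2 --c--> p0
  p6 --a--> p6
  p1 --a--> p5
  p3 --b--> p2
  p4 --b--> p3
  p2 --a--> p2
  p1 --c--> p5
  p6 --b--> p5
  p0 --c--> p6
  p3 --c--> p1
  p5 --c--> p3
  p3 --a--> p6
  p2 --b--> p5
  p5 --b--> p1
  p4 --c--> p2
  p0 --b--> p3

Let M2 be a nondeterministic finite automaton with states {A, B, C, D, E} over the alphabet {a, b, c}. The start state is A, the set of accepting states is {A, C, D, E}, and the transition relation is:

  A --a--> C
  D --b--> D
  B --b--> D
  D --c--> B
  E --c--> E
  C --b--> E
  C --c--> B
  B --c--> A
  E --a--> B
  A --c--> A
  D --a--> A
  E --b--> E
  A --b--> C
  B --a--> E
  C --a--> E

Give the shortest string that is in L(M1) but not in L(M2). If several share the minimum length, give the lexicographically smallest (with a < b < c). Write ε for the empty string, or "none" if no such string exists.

ac

The string ac is accepted by M1 but not by M2.
No shorter string lies in the difference, and ac is the lexicographically first length-2 string in L(M1) \ L(M2).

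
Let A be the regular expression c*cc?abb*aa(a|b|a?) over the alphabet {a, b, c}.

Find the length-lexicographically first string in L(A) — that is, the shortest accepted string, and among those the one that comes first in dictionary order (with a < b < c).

By inspection of the expression, no string of length less than 5 matches, and cabaa is the lexicographically first match of length 5.

cabaa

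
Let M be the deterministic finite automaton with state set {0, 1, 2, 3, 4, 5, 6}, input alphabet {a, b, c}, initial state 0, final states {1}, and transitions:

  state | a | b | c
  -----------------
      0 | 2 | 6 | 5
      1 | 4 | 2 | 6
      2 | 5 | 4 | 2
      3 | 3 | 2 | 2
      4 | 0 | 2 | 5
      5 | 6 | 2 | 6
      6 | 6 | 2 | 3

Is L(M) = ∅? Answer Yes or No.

Yes

The states reachable from the start state are {0, 2, 3, 4, 5, 6}.
None of the accepting states {1} is reachable, so no string is accepted and L(M) = ∅.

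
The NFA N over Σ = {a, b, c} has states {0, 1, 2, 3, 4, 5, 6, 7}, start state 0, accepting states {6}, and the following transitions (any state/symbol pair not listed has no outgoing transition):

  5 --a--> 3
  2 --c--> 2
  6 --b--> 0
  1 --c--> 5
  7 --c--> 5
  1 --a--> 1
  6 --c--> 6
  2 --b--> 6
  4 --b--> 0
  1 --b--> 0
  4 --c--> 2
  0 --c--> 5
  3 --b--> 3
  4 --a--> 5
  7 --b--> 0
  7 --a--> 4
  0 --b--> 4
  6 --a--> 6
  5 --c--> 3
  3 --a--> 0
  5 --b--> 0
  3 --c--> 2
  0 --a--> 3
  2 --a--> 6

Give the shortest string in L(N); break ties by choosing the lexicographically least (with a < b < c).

aca

A breadth-first search from 0 reaches an accepting state first via the path 0 → 3 → 2 → 6 on input aca.
No string of length < 3 is accepted (BFS exhausts all shorter strings without reaching an accepting state), and aca is the lexicographically least accepting string of length 3.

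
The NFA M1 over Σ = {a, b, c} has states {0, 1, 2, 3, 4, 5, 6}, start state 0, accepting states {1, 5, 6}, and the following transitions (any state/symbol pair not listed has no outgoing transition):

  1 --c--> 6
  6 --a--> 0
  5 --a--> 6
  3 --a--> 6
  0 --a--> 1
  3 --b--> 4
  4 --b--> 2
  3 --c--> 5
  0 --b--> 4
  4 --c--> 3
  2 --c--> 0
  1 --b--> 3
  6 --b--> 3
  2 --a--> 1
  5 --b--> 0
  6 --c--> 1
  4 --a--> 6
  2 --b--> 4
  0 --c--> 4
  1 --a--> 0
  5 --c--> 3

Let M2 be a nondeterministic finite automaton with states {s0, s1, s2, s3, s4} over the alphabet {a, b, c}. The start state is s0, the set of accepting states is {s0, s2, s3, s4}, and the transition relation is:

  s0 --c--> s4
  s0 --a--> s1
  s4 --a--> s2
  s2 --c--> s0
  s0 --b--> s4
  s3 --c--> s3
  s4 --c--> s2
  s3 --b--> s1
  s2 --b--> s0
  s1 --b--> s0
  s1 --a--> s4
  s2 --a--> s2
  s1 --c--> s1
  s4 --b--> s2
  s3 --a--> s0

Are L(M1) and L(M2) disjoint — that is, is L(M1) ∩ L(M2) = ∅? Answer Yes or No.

No

The string ba is accepted by both M1 and M2.
Hence L(M1) ∩ L(M2) ≠ ∅.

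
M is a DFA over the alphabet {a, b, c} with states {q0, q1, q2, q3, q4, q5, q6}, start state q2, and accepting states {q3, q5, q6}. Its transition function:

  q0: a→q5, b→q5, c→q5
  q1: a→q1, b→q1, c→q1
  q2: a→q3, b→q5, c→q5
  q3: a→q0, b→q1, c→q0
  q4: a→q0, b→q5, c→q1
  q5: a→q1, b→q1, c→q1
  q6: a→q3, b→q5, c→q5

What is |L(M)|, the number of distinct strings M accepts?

9

The useful subgraph on states {q0, q2, q3, q5} is acyclic, so L(M) is finite; the longest accepting path visits 4 useful states, giving maximum string length 3.
Counting accepting paths from q2 by length: 3 of length 1, 6 of length 3. Total 9.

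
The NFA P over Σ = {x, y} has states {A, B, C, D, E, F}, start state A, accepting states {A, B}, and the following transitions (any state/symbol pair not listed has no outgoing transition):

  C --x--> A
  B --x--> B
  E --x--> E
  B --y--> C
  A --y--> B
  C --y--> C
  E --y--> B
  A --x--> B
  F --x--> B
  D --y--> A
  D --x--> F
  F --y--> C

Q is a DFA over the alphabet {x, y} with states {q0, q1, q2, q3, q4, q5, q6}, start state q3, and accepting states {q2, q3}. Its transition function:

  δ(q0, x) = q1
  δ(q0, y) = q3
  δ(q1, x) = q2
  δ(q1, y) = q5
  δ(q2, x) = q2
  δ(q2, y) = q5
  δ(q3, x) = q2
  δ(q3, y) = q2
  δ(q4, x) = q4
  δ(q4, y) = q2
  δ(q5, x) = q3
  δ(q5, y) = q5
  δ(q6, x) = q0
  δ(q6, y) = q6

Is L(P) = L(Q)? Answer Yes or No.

Exploring the product automaton P × Q from the start pair (A, q3), following both machines on each input symbol, reaches 3 state pairs: (A, q3), (B, q2), (C, q5).
P accepts in {A, B} and Q accepts in {q2, q3}. In every reachable pair the two components are either both accepting — (A, q3), (B, q2) — or both non-accepting, so no string is accepted by exactly one of the machines: L(P) \ L(Q) and L(Q) \ L(P) are both empty.
Hence every string is accepted by P iff it is accepted by Q, and the two languages coincide.

Yes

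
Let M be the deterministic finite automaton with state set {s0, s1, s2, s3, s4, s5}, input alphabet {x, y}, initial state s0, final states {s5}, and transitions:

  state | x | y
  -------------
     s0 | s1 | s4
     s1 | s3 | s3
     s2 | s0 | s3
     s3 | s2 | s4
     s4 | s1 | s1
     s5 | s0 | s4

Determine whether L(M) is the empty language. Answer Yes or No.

The states reachable from the start state are {s0, s1, s2, s3, s4}.
None of the accepting states {s5} is reachable, so no string is accepted and L(M) = ∅.

Yes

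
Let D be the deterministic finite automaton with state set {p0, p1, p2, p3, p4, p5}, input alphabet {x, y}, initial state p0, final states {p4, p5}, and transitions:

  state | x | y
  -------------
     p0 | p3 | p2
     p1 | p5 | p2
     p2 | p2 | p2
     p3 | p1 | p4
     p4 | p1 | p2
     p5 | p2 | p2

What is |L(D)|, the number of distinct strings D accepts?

3

The useful subgraph on states {p0, p1, p3, p4, p5} is acyclic, so L(D) is finite; the longest accepting path visits 5 useful states, giving maximum string length 4.
Counting accepting paths from p0 by length: 1 of length 2, 1 of length 3, 1 of length 4. Total 3.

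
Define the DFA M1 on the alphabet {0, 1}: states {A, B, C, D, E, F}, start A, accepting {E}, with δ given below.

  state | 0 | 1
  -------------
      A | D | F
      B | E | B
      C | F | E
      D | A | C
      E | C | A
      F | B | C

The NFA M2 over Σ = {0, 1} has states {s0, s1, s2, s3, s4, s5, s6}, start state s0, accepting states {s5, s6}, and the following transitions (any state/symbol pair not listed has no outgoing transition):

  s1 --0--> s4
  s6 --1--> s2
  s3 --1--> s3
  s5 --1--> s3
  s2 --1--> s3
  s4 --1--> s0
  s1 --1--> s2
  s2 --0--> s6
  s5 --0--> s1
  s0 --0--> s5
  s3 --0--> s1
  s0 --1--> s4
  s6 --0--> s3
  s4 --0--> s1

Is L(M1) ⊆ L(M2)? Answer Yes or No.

The string 011 is in L(M1) but not in L(M2).
So L(M1) ⊄ L(M2).

No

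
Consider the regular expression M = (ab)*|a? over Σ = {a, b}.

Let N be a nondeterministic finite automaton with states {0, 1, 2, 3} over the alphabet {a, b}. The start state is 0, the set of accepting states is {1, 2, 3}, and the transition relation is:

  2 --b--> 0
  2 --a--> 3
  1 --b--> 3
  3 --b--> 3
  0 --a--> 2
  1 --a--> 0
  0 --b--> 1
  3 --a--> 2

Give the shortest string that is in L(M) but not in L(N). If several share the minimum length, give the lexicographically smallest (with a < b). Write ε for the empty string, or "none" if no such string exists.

ε

The empty string ε is accepted by M but not by N.
Since ε is the unique shortest string, it is the required witness.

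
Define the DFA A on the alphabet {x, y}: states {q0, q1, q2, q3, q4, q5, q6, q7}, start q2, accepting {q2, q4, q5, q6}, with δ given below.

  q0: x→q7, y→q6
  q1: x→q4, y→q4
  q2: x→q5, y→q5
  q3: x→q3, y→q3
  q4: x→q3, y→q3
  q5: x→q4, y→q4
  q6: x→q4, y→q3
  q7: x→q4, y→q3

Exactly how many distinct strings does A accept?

7

The useful subgraph on states {q2, q4, q5} is acyclic, so L(A) is finite; the longest accepting path visits 3 useful states, giving maximum string length 2.
Counting accepting paths from q2 by length: 1 of length 0, 2 of length 1, 4 of length 2. Total 7.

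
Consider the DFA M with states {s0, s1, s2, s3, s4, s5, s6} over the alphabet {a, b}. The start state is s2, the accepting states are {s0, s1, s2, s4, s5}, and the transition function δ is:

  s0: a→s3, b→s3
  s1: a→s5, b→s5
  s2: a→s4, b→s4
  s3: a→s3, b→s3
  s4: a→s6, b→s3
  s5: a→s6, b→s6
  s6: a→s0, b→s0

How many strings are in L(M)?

7

The useful subgraph on states {s0, s2, s4, s6} is acyclic, so L(M) is finite; the longest accepting path visits 4 useful states, giving maximum string length 3.
Counting accepting paths from s2 by length: 1 of length 0, 2 of length 1, 4 of length 3. Total 7.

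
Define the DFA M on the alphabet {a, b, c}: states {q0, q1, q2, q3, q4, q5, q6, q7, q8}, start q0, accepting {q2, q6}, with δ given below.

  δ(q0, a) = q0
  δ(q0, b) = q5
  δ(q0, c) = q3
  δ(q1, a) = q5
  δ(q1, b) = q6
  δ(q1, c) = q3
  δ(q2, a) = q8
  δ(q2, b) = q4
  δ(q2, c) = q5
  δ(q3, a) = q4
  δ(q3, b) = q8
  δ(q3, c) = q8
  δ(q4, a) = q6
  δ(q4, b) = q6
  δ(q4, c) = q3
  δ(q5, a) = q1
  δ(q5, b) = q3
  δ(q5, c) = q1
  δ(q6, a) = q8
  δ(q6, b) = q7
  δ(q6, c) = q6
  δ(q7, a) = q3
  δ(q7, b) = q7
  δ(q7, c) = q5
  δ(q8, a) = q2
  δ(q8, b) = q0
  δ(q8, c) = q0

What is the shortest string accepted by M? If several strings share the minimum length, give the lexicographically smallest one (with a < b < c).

bab

A breadth-first search from q0 reaches an accepting state first via the path q0 → q5 → q1 → q6 on input bab.
No string of length < 3 is accepted (BFS exhausts all shorter strings without reaching an accepting state), and bab is the lexicographically least accepting string of length 3.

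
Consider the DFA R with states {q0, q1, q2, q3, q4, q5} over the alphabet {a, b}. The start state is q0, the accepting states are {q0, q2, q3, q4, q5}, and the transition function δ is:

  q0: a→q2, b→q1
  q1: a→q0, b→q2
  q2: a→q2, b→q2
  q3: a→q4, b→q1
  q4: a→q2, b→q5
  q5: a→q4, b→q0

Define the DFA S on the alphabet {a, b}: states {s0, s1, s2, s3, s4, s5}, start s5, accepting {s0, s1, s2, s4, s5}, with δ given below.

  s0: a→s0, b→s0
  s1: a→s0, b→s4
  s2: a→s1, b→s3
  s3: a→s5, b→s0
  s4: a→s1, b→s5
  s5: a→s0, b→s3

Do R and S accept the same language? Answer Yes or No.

Exploring the product automaton R × S from the start pair (q0, s5), following both machines on each input symbol, reaches 3 state pairs: (q0, s5), (q2, s0), (q1, s3).
R accepts in {q0, q2, q3, q4, q5} and S accepts in {s0, s1, s2, s4, s5}. In every reachable pair the two components are either both accepting — (q0, s5), (q2, s0) — or both non-accepting, so no string is accepted by exactly one of the machines: L(R) \ L(S) and L(S) \ L(R) are both empty.
Hence every string is accepted by R iff it is accepted by S, and the two languages coincide.

Yes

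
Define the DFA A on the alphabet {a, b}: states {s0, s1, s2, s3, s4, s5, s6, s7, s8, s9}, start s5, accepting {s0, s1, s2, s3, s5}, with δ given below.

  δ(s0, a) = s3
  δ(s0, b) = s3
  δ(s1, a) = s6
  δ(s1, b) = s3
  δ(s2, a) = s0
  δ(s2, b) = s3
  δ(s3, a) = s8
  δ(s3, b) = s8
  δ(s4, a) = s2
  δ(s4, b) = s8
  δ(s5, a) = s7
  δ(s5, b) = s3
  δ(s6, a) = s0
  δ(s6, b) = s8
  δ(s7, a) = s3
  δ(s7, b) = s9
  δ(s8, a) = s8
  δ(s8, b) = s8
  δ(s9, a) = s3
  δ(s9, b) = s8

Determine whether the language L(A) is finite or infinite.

The useful states (reachable from s5 and able to reach an accepting state) are {s3, s5, s7, s9}.
Restricted to these states the transition graph has no cycle, so every accepting path has bounded length and L is finite.

finite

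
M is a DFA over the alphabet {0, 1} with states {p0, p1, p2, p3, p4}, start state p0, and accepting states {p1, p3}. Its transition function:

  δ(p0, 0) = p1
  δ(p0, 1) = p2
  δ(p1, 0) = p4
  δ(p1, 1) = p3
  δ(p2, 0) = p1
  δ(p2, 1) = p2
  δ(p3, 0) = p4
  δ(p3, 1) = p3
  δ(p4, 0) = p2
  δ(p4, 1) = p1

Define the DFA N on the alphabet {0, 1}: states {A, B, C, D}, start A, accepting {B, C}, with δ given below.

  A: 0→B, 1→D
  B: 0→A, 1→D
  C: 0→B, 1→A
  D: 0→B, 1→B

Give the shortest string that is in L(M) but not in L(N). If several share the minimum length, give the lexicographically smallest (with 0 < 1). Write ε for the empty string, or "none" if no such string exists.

01

The string 01 is accepted by M but not by N.
No shorter string lies in the difference, and 01 is the lexicographically first length-2 string in L(M) \ L(N).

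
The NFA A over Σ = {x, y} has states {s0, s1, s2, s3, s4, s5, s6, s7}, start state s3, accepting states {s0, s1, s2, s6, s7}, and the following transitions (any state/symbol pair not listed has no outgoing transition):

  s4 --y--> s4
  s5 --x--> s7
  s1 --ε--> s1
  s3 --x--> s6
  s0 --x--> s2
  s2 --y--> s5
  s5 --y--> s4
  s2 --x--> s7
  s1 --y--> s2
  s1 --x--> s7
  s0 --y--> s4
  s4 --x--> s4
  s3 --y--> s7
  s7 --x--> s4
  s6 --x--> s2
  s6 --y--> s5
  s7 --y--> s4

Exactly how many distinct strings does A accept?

6

The useful subgraph on states {s2, s3, s5, s6, s7} is acyclic, so L(A) is finite; the longest accepting path visits 5 useful states, giving maximum string length 4.
Counting accepting paths from s3 by length: 2 of length 1, 1 of length 2, 2 of length 3, 1 of length 4. Total 6.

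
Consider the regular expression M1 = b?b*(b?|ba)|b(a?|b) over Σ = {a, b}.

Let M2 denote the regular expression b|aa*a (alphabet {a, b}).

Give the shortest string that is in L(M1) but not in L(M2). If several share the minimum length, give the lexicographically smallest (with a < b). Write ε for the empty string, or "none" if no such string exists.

ε

The empty string ε is accepted by M1 but not by M2.
Since ε is the unique shortest string, it is the required witness.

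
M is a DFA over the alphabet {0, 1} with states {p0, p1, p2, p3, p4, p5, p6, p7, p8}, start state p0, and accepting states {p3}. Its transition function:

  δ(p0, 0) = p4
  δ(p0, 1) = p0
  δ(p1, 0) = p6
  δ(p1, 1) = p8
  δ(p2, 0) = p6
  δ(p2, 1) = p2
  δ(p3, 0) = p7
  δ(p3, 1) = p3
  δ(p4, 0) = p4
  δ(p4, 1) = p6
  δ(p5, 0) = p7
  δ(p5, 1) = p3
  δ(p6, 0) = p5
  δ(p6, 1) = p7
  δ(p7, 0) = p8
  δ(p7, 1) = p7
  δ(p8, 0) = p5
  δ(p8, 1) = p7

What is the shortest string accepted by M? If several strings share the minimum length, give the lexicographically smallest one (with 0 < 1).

0101

A breadth-first search from p0 reaches an accepting state first via the path p0 → p4 → p6 → p5 → p3 on input 0101.
No string of length < 4 is accepted (BFS exhausts all shorter strings without reaching an accepting state), and 0101 is the lexicographically least accepting string of length 4.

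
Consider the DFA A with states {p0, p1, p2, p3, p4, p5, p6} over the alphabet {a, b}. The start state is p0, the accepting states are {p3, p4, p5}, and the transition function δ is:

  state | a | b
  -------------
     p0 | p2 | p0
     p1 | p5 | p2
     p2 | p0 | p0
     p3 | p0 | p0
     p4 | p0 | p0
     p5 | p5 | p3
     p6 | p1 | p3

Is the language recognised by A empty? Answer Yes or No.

Yes

The states reachable from the start state are {p0, p2}.
None of the accepting states {p3, p4, p5} is reachable, so no string is accepted and L(A) = ∅.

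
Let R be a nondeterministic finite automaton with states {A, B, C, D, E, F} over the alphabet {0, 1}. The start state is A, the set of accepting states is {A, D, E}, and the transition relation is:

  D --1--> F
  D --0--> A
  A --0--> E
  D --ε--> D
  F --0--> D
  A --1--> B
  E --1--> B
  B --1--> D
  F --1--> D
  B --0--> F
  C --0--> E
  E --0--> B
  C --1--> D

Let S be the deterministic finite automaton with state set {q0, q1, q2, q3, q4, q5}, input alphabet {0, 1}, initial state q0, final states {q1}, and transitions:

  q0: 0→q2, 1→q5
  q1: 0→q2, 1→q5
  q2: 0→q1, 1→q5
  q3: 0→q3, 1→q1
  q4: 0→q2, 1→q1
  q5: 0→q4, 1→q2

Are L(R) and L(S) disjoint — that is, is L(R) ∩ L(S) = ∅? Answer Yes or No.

No

The string 101 is accepted by both R and S.
Hence L(R) ∩ L(S) ≠ ∅.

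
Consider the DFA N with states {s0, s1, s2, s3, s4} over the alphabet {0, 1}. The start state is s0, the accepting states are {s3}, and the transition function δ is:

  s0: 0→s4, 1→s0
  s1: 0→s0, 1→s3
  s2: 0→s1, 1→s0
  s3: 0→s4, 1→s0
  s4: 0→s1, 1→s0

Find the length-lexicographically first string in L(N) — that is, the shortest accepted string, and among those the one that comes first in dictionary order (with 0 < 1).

001

A breadth-first search from s0 reaches an accepting state first via the path s0 → s4 → s1 → s3 on input 001.
No string of length < 3 is accepted (BFS exhausts all shorter strings without reaching an accepting state), and 001 is the lexicographically least accepting string of length 3.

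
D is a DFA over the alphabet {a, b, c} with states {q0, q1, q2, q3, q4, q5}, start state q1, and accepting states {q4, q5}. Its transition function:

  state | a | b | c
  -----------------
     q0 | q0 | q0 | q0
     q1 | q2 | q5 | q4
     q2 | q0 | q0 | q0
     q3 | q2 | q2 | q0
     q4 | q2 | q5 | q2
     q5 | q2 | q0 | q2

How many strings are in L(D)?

3

The useful subgraph on states {q1, q4, q5} is acyclic, so L(D) is finite; the longest accepting path visits 3 useful states, giving maximum string length 2.
Counting accepting paths from q1 by length: 2 of length 1, 1 of length 2. Total 3.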